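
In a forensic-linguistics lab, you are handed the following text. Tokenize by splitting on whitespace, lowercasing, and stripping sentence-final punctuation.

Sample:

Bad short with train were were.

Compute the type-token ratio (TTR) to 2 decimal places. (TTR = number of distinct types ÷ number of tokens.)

0.83

N = 6 tokens, V = 5 types.
TTR = V / N = 5 / 6 = 0.83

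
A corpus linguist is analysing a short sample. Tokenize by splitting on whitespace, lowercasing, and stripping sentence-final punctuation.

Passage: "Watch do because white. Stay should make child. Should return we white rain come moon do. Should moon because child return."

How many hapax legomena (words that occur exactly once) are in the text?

Frequencies: should:3, do:2, because:2, white:2, child:2, return:2, moon:2, watch:1, stay:1, make:1, we:1, rain:1, come:1
Hapax (freq=1): come, make, rain, stay, watch, we

6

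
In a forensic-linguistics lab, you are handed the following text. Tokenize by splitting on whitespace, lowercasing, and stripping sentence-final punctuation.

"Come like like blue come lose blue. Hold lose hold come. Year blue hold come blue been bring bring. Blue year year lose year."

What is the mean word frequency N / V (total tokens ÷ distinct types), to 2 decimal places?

3.00

N = 24 tokens, V = 8 types.
Mean frequency = N / V = 24 / 8 = 3.00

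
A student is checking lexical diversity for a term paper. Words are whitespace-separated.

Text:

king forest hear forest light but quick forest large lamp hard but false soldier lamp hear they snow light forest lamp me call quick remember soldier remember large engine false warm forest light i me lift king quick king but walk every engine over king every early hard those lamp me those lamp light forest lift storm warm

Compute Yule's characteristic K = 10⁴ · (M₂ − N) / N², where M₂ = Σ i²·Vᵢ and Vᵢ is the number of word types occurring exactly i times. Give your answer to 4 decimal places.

Frequencies: forest:6, lamp:5, king:4, light:4, but:3, quick:3, me:3, hear:2, large:2, hard:2, false:2, soldier:2, remember:2, engine:2, warm:2, lift:2, every:2, those:2, they:1, snow:1, … (6 more, each freq 1)
N = 58. Frequency spectrum: V_1=8, V_2=11, V_3=3, V_4=2, V_5=1, V_6=1
M₂ = 1²·8 + 2²·11 + 3²·3 + 4²·2 + 5²·1 + 6²·1 = 172
K = 10000 × (172 − 58) / 58² = 338.8823

338.8823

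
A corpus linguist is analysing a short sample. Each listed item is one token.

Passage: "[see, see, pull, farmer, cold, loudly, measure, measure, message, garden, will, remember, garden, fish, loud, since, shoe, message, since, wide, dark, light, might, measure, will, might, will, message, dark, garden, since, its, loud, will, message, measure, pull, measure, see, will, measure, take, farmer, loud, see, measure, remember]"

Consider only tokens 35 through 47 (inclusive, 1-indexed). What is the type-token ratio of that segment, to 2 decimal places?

Segment tokens 35–47: message, measure, pull, measure, see, will, measure, take, farmer, loud, see, measure, remember
Segment N = 13, segment V = 9.
TTR = 9 / 13 = 0.69

0.69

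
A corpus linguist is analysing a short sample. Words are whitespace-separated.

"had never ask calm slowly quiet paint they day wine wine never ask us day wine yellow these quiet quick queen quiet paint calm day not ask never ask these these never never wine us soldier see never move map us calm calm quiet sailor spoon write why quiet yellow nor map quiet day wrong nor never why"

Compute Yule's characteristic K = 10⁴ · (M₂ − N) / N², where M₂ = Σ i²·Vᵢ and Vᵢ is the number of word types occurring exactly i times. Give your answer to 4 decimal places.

422.1165

Frequencies: never:7, quiet:6, ask:4, calm:4, day:4, wine:4, us:3, these:3, paint:2, yellow:2, map:2, why:2, nor:2, had:1, slowly:1, they:1, quick:1, queen:1, not:1, soldier:1, … (6 more, each freq 1)
N = 58. Frequency spectrum: V_1=13, V_2=5, V_3=2, V_4=4, V_6=1, V_7=1
M₂ = 1²·13 + 2²·5 + 3²·2 + 4²·4 + 6²·1 + 7²·1 = 200
K = 10000 × (200 − 58) / 58² = 422.1165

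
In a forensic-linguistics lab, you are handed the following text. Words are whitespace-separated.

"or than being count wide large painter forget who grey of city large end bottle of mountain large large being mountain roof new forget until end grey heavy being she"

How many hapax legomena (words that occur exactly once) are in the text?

Frequencies: large:4, being:3, forget:2, grey:2, of:2, end:2, mountain:2, or:1, than:1, count:1, wide:1, painter:1, who:1, city:1, bottle:1, roof:1, new:1, until:1, heavy:1, she:1
Hapax (freq=1): bottle, city, count, heavy, new, or, painter, roof, she, than, until, who, wide

13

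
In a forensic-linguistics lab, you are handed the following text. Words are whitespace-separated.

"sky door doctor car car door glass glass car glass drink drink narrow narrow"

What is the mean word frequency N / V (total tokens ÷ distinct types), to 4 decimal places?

N = 14 tokens, V = 7 types.
Mean frequency = N / V = 14 / 7 = 2.0000

2.0000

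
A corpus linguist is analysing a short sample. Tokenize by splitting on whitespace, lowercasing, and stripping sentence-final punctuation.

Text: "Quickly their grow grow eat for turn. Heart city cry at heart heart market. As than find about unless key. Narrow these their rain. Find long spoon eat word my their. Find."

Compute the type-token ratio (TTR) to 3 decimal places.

N = 32 tokens, V = 24 types.
TTR = V / N = 24 / 32 = 0.750

0.750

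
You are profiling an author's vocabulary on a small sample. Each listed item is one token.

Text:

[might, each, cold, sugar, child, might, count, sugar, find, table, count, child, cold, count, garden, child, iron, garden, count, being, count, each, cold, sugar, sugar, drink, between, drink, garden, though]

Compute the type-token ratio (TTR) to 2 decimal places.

0.47

N = 30 tokens, V = 14 types.
TTR = V / N = 14 / 30 = 0.47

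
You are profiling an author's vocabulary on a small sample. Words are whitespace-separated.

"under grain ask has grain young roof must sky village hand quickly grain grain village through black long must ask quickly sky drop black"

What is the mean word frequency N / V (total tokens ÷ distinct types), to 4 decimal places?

1.6000

N = 24 tokens, V = 15 types.
Mean frequency = N / V = 24 / 15 = 1.6000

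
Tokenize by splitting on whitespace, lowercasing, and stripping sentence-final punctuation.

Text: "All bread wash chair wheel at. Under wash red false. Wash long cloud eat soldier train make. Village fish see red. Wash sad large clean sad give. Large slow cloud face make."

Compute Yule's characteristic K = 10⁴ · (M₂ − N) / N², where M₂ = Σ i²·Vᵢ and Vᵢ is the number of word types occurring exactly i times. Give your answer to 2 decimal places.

214.84

Frequencies: wash:4, red:2, cloud:2, make:2, sad:2, large:2, all:1, bread:1, chair:1, wheel:1, at:1, under:1, false:1, long:1, eat:1, soldier:1, train:1, village:1, fish:1, see:1, … (4 more, each freq 1)
N = 32. Frequency spectrum: V_1=18, V_2=5, V_4=1
M₂ = 1²·18 + 2²·5 + 4²·1 = 54
K = 10000 × (54 − 32) / 32² = 214.84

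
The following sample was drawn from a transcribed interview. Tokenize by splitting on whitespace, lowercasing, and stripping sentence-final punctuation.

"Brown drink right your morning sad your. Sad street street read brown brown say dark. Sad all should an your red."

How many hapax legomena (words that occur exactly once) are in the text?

Frequencies: brown:3, your:3, sad:3, street:2, drink:1, right:1, morning:1, read:1, say:1, dark:1, all:1, should:1, an:1, red:1
Hapax (freq=1): all, an, dark, drink, morning, read, red, right, say, should

10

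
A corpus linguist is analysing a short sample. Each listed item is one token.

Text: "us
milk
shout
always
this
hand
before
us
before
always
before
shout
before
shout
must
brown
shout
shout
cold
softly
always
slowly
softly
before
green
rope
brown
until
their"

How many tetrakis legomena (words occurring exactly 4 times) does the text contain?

Frequencies: shout:5, before:5, always:3, us:2, brown:2, softly:2, milk:1, this:1, hand:1, must:1, cold:1, slowly:1, green:1, rope:1, until:1, their:1
Words with frequency 4: (none)

0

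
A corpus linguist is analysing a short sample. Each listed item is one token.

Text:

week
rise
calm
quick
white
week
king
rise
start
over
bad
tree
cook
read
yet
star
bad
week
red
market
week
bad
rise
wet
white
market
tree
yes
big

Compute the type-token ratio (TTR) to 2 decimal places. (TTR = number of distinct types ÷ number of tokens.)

N = 29 tokens, V = 19 types.
TTR = V / N = 19 / 29 = 0.66

0.66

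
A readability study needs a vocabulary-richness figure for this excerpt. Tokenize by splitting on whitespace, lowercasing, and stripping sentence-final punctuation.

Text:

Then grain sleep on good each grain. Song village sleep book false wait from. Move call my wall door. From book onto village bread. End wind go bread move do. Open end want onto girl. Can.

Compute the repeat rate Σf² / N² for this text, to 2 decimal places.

Frequencies: grain:2, sleep:2, village:2, book:2, from:2, move:2, onto:2, bread:2, end:2, then:1, on:1, good:1, each:1, song:1, false:1, wait:1, call:1, my:1, wall:1, door:1, … (7 more, each freq 1)
Σf² = 54; N² = 1296
Repeat rate = 54 / 1296 = 0.04

0.04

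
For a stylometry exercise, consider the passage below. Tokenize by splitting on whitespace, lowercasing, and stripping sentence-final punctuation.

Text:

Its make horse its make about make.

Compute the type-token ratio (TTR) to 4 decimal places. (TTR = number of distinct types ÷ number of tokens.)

0.5714

N = 7 tokens, V = 4 types.
TTR = V / N = 4 / 7 = 0.5714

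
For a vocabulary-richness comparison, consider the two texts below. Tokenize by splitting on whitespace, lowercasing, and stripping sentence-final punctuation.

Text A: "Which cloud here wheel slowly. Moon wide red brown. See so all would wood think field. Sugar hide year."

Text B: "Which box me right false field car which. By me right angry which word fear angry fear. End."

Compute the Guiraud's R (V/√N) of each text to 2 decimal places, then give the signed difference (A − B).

A: V=19, N=19, R=4.36
B: V=12, N=18, R=2.83
Difference = 4.36 − 2.83 = 1.53

1.53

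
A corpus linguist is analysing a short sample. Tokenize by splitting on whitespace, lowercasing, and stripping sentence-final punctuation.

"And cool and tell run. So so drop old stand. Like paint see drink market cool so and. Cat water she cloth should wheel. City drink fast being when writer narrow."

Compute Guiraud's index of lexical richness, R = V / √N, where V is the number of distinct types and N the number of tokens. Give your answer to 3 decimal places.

4.490

N = 31, V = 25.
√N = 5.567764
R = 25 / 5.567764 = 4.490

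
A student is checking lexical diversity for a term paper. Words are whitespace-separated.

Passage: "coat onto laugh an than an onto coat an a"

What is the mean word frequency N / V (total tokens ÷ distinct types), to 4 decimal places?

1.6667

N = 10 tokens, V = 6 types.
Mean frequency = N / V = 10 / 6 = 1.6667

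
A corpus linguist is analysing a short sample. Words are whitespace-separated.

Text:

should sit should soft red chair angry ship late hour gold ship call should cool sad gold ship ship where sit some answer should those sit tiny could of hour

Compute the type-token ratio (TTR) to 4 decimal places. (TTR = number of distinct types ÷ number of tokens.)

N = 30 tokens, V = 20 types.
TTR = V / N = 20 / 30 = 0.6667

0.6667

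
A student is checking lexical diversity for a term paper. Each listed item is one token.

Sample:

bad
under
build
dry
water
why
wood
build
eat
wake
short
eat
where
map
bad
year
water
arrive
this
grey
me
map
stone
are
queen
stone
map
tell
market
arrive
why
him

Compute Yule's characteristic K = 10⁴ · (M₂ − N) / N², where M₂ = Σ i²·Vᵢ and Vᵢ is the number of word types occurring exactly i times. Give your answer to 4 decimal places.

195.3125

Frequencies: map:3, bad:2, build:2, water:2, why:2, eat:2, arrive:2, stone:2, under:1, dry:1, wood:1, wake:1, short:1, where:1, year:1, this:1, grey:1, me:1, are:1, queen:1, … (3 more, each freq 1)
N = 32. Frequency spectrum: V_1=15, V_2=7, V_3=1
M₂ = 1²·15 + 2²·7 + 3²·1 = 52
K = 10000 × (52 − 32) / 32² = 195.3125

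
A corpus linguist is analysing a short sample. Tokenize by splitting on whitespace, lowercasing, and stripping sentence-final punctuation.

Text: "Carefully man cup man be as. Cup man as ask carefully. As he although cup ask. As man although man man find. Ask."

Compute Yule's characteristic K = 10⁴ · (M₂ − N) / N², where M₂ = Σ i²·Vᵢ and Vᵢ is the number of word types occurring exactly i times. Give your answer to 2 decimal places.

1096.41

Frequencies: man:6, as:4, cup:3, ask:3, carefully:2, although:2, be:1, he:1, find:1
N = 23. Frequency spectrum: V_1=3, V_2=2, V_3=2, V_4=1, V_6=1
M₂ = 1²·3 + 2²·2 + 3²·2 + 4²·1 + 6²·1 = 81
K = 10000 × (81 − 23) / 23² = 1096.41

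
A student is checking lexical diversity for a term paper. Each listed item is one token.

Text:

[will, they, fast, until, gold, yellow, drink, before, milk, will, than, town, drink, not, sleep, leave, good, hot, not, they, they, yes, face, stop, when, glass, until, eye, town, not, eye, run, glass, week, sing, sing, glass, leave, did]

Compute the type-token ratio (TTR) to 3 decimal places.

N = 39 tokens, V = 26 types.
TTR = V / N = 26 / 39 = 0.667

0.667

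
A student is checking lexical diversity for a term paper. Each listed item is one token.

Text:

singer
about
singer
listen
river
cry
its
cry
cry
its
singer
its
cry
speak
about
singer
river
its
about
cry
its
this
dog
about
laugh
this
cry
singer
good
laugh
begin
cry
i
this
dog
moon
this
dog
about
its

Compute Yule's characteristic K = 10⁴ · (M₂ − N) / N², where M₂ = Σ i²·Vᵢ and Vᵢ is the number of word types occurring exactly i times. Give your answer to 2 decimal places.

837.50

Frequencies: cry:7, its:6, singer:5, about:5, this:4, dog:3, river:2, laugh:2, listen:1, speak:1, good:1, begin:1, i:1, moon:1
N = 40. Frequency spectrum: V_1=6, V_2=2, V_3=1, V_4=1, V_5=2, V_6=1, V_7=1
M₂ = 1²·6 + 2²·2 + 3²·1 + 4²·1 + 5²·2 + 6²·1 + 7²·1 = 174
K = 10000 × (174 − 40) / 40² = 837.50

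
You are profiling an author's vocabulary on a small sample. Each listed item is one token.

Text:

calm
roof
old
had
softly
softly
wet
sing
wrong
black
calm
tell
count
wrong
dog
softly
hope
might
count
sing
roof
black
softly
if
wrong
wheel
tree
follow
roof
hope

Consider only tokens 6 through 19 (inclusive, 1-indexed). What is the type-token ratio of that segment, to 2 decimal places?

Segment tokens 6–19: softly, wet, sing, wrong, black, calm, tell, count, wrong, dog, softly, hope, might, count
Segment N = 14, segment V = 11.
TTR = 11 / 14 = 0.79

0.79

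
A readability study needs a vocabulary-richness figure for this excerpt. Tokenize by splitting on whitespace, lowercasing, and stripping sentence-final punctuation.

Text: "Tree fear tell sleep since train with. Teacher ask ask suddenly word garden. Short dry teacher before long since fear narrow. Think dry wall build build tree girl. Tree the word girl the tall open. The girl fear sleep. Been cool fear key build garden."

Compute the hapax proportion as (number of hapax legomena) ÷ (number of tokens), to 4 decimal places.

0.3333

Frequencies: fear:4, tree:3, build:3, girl:3, the:3, sleep:2, since:2, teacher:2, ask:2, word:2, garden:2, dry:2, tell:1, train:1, with:1, suddenly:1, short:1, before:1, long:1, narrow:1, … (7 more, each freq 1)
Hapax count = 15; token count = 45.
Ratio = 15 / 45 = 0.3333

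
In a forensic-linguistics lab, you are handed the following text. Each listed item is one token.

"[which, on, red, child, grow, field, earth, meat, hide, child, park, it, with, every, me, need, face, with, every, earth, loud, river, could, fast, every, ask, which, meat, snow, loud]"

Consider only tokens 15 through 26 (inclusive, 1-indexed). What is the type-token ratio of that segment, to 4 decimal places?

0.9167

Segment tokens 15–26: me, need, face, with, every, earth, loud, river, could, fast, every, ask
Segment N = 12, segment V = 11.
TTR = 11 / 12 = 0.9167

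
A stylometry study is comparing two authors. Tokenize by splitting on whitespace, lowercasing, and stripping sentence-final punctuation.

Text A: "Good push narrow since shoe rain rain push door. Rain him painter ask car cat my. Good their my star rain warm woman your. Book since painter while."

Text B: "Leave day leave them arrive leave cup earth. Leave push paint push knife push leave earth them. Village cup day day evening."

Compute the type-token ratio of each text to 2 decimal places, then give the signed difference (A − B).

0.21

TTR(A) = 20/28 = 0.71
TTR(B) = 11/22 = 0.50
Difference = 0.71 − 0.50 = 0.21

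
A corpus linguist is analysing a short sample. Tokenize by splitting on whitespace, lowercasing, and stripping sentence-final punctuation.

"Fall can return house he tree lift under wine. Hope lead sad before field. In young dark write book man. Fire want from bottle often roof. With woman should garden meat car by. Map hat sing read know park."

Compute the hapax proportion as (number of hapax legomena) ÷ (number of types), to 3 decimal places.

1.000

Frequencies: fall:1, can:1, return:1, house:1, he:1, tree:1, lift:1, under:1, wine:1, hope:1, lead:1, sad:1, before:1, field:1, in:1, young:1, dark:1, write:1, book:1, man:1, … (19 more, each freq 1)
Hapax count = 39; type count = 39.
Ratio = 39 / 39 = 1.000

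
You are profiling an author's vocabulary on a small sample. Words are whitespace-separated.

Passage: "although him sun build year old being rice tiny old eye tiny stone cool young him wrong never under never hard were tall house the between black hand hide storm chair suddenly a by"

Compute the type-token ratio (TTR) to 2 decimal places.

N = 34 tokens, V = 30 types.
TTR = V / N = 30 / 34 = 0.88

0.88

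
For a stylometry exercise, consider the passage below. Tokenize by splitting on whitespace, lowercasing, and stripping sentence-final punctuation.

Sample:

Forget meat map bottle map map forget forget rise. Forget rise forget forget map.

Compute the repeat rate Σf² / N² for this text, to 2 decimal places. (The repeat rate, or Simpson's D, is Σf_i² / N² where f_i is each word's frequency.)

Frequencies: forget:6, map:4, rise:2, meat:1, bottle:1
Σf² = 58; N² = 196
Repeat rate = 58 / 196 = 0.30

0.30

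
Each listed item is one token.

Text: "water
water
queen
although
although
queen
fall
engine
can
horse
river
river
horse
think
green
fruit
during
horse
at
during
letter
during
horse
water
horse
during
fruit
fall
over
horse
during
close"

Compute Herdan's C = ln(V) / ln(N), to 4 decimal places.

N = 32, V = 16.
ln(V) = 2.772589, ln(N) = 3.465736
C = 2.772589 / 3.465736 = 0.8000

0.8000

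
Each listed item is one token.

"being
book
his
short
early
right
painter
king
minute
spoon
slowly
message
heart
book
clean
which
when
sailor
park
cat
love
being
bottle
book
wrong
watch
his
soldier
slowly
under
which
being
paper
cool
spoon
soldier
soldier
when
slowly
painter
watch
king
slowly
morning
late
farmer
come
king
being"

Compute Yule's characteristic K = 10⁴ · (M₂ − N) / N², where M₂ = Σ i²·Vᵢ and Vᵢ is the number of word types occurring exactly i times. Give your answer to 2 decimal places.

224.91

Frequencies: being:4, slowly:4, book:3, king:3, soldier:3, his:2, painter:2, spoon:2, which:2, when:2, watch:2, short:1, early:1, right:1, minute:1, message:1, heart:1, clean:1, sailor:1, park:1, … (11 more, each freq 1)
N = 49. Frequency spectrum: V_1=20, V_2=6, V_3=3, V_4=2
M₂ = 1²·20 + 2²·6 + 3²·3 + 4²·2 = 103
K = 10000 × (103 − 49) / 49² = 224.91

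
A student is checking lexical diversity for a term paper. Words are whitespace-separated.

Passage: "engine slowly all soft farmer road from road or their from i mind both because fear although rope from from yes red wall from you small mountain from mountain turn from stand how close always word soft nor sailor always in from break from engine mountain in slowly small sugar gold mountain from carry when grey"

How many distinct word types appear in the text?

Distinct types: {all, although, always, because, both, break, carry, close, engine, farmer, fear, from, gold, grey, how, i, in, mind, mountain, nor, or, red, road, rope, sailor, slowly, small, soft, stand, sugar, their, turn, wall, when, word, yes, you}
V = 37

37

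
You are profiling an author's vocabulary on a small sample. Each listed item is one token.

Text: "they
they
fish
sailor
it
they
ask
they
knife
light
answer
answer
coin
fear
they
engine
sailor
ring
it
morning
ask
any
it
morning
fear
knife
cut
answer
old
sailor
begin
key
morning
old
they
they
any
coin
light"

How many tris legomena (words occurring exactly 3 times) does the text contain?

Frequencies: they:7, sailor:3, it:3, answer:3, morning:3, ask:2, knife:2, light:2, coin:2, fear:2, any:2, old:2, fish:1, engine:1, ring:1, cut:1, begin:1, key:1
Words with frequency 3: answer, it, morning, sailor

4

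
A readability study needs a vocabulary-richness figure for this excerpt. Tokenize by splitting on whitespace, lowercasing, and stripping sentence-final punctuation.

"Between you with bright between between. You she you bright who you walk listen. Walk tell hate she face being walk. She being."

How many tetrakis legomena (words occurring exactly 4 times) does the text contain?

Frequencies: you:4, between:3, she:3, walk:3, bright:2, being:2, with:1, who:1, listen:1, tell:1, hate:1, face:1
Words with frequency 4: you

1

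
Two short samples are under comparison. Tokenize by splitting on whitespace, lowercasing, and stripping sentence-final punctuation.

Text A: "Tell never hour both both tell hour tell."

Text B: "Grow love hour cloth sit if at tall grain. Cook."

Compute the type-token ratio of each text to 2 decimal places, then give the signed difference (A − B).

-0.50

TTR(A) = 4/8 = 0.50
TTR(B) = 10/10 = 1.00
Difference = 0.50 − 1.00 = -0.50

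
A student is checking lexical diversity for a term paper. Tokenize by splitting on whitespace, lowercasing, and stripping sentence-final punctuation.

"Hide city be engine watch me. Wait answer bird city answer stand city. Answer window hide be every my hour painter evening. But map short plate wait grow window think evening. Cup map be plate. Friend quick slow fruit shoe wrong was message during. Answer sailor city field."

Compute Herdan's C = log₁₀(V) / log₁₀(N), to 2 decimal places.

N = 48, V = 34.
log₁₀(V) = 1.531479, log₁₀(N) = 1.681241
C = 1.531479 / 1.681241 = 0.91

0.91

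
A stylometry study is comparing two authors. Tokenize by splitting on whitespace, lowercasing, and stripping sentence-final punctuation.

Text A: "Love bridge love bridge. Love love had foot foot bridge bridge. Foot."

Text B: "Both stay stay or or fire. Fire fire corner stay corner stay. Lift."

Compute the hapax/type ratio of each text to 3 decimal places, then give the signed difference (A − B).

A: hapax=1, V=4, ratio=0.250
B: hapax=2, V=6, ratio=0.333
Difference = 0.250 − 0.333 = -0.083

-0.083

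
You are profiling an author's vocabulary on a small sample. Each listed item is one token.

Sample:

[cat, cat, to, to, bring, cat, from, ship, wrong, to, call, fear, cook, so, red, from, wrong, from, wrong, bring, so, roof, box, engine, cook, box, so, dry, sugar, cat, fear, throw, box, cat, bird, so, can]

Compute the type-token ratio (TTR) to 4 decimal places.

0.5135

N = 37 tokens, V = 19 types.
TTR = V / N = 19 / 37 = 0.5135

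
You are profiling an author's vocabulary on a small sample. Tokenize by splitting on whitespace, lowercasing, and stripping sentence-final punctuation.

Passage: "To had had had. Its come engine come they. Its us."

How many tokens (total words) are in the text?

11

Tokens: to, had, had, had, its, come, engine, come, they, its, us
N = 11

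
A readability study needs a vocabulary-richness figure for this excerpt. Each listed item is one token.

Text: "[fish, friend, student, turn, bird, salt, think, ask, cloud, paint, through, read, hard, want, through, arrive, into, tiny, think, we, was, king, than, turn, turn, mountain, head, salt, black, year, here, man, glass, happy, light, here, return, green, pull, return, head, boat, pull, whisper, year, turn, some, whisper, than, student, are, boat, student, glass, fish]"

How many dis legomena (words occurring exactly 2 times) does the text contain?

13

Frequencies: turn:4, student:3, fish:2, salt:2, think:2, through:2, than:2, head:2, year:2, here:2, glass:2, return:2, pull:2, boat:2, whisper:2, friend:1, bird:1, ask:1, cloud:1, paint:1, … (17 more, each freq 1)
Words with frequency 2: boat, fish, glass, head, here, pull, return, salt, than, think, through, whisper, year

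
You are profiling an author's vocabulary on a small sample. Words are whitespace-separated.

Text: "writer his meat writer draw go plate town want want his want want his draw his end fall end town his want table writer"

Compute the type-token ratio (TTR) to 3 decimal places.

N = 24 tokens, V = 11 types.
TTR = V / N = 11 / 24 = 0.458

0.458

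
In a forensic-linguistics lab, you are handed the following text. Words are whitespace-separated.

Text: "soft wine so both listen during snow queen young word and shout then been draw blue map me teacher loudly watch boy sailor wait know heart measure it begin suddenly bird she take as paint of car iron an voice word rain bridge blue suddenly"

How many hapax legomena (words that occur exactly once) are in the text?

Frequencies: word:2, blue:2, suddenly:2, soft:1, wine:1, so:1, both:1, listen:1, during:1, snow:1, queen:1, young:1, and:1, shout:1, then:1, been:1, draw:1, map:1, me:1, teacher:1, … (22 more, each freq 1)
Hapax (freq=1): an, and, as, been, begin, bird, both, boy, bridge, car, draw, during, heart, iron, it, know, listen, loudly, map, me, measure, of, paint, queen, rain, sailor, she, shout, snow, so, soft, take, teacher, then, voice, wait, watch, wine, young

39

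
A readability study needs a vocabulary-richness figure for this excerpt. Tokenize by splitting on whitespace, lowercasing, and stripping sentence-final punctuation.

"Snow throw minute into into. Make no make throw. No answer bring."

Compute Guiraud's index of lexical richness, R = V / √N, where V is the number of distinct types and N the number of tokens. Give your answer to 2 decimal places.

N = 12, V = 8.
√N = 3.464102
R = 8 / 3.464102 = 2.31

2.31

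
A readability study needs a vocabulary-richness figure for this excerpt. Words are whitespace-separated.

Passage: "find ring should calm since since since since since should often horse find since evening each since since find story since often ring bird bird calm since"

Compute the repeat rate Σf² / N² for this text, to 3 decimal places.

Frequencies: since:10, find:3, ring:2, should:2, calm:2, often:2, bird:2, horse:1, evening:1, each:1, story:1
Σf² = 133; N² = 729
Repeat rate = 133 / 729 = 0.182

0.182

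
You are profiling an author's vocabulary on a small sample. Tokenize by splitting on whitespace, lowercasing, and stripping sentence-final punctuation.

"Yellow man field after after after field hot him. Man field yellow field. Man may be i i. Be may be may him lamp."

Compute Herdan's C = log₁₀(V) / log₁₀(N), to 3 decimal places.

N = 24, V = 10.
log₁₀(V) = 1.000000, log₁₀(N) = 1.380211
C = 1.000000 / 1.380211 = 0.725

0.725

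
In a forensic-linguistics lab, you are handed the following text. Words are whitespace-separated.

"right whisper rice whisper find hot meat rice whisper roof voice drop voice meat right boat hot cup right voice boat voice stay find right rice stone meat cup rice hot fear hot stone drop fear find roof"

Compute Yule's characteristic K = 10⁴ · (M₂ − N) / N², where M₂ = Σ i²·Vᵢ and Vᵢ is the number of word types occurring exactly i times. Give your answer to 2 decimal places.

540.17

Frequencies: right:4, rice:4, hot:4, voice:4, whisper:3, find:3, meat:3, roof:2, drop:2, boat:2, cup:2, stone:2, fear:2, stay:1
N = 38. Frequency spectrum: V_1=1, V_2=6, V_3=3, V_4=4
M₂ = 1²·1 + 2²·6 + 3²·3 + 4²·4 = 116
K = 10000 × (116 − 38) / 38² = 540.17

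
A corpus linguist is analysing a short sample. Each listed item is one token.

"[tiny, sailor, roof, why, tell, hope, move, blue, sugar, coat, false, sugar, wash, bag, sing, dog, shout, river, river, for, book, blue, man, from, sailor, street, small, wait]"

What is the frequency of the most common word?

Frequencies: sailor:2, blue:2, sugar:2, river:2, tiny:1, roof:1, why:1, tell:1, hope:1, move:1, coat:1, false:1, wash:1, bag:1, sing:1, dog:1, shout:1, for:1, book:1, man:1, … (4 more, each freq 1)
Most common: 'sailor' with frequency 2.

2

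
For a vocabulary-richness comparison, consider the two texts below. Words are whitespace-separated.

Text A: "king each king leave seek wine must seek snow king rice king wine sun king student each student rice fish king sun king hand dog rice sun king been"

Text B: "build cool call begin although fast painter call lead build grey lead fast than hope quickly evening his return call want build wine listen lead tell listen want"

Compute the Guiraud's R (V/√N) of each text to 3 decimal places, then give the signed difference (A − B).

-0.991

A: V=14, N=29, R=2.600
B: V=19, N=28, R=3.591
Difference = 2.600 − 3.591 = -0.991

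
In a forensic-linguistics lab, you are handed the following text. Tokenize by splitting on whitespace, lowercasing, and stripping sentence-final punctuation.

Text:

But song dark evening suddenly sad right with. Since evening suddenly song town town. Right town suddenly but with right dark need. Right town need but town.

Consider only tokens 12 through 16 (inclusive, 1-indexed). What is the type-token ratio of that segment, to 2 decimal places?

0.60

Segment tokens 12–16: song, town, town, right, town
Segment N = 5, segment V = 3.
TTR = 3 / 5 = 0.60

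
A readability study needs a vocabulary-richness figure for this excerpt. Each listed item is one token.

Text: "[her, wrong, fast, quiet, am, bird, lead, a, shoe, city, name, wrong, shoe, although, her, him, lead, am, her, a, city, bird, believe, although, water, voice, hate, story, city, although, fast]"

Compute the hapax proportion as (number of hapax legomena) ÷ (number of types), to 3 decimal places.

0.444

Frequencies: her:3, city:3, although:3, wrong:2, fast:2, am:2, bird:2, lead:2, a:2, shoe:2, quiet:1, name:1, him:1, believe:1, water:1, voice:1, hate:1, story:1
Hapax count = 8; type count = 18.
Ratio = 8 / 18 = 0.444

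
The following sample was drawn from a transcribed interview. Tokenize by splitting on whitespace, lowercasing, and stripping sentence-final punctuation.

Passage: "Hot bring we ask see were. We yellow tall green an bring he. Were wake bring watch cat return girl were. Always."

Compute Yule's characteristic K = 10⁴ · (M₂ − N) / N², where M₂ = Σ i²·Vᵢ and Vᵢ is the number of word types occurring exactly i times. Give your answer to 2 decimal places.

289.26

Frequencies: bring:3, were:3, we:2, hot:1, ask:1, see:1, yellow:1, tall:1, green:1, an:1, he:1, wake:1, watch:1, cat:1, return:1, girl:1, always:1
N = 22. Frequency spectrum: V_1=14, V_2=1, V_3=2
M₂ = 1²·14 + 2²·1 + 3²·2 = 36
K = 10000 × (36 − 22) / 22² = 289.26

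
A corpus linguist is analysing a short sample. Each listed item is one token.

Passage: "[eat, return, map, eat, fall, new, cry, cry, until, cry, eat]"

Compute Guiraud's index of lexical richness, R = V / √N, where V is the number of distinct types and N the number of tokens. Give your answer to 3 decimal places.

2.111

N = 11, V = 7.
√N = 3.316625
R = 7 / 3.316625 = 2.111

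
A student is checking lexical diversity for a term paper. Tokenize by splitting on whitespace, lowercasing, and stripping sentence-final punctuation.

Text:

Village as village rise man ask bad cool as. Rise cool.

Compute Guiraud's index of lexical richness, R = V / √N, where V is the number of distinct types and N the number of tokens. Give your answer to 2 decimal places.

2.11

N = 11, V = 7.
√N = 3.316625
R = 7 / 3.316625 = 2.11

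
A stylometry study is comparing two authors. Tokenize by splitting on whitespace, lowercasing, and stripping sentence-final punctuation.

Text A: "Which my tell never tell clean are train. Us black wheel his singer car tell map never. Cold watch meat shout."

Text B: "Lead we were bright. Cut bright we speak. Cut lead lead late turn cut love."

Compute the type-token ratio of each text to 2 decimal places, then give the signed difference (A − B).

0.26

TTR(A) = 18/21 = 0.86
TTR(B) = 9/15 = 0.60
Difference = 0.86 − 0.60 = 0.26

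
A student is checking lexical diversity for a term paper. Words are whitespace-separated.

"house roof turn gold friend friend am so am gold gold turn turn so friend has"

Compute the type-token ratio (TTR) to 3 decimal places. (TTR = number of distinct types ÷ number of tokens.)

0.500

N = 16 tokens, V = 8 types.
TTR = V / N = 8 / 16 = 0.500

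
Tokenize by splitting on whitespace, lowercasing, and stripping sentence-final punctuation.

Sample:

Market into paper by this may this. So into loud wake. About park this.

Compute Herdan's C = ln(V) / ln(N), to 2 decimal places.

0.91

N = 14, V = 11.
ln(V) = 2.397895, ln(N) = 2.639057
C = 2.397895 / 2.639057 = 0.91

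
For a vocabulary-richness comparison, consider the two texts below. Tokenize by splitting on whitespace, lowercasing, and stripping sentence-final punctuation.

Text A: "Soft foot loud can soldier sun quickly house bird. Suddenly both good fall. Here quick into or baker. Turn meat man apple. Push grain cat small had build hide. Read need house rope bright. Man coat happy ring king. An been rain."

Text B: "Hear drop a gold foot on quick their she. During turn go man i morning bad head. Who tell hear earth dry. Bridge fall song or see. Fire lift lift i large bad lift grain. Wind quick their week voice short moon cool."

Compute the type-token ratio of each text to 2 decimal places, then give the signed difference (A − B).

0.11

TTR(A) = 40/42 = 0.95
TTR(B) = 36/43 = 0.84
Difference = 0.95 − 0.84 = 0.11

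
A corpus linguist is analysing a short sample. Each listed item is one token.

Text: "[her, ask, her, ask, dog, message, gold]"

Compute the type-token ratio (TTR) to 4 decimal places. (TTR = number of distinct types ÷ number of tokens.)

N = 7 tokens, V = 5 types.
TTR = V / N = 5 / 7 = 0.7143

0.7143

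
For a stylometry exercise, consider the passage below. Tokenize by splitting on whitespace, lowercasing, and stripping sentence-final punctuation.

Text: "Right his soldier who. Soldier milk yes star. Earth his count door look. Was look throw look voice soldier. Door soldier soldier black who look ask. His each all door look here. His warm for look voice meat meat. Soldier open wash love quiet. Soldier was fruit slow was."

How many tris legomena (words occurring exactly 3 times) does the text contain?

2

Frequencies: soldier:7, look:6, his:4, door:3, was:3, who:2, voice:2, meat:2, right:1, milk:1, yes:1, star:1, earth:1, count:1, throw:1, black:1, ask:1, each:1, all:1, here:1, … (8 more, each freq 1)
Words with frequency 3: door, was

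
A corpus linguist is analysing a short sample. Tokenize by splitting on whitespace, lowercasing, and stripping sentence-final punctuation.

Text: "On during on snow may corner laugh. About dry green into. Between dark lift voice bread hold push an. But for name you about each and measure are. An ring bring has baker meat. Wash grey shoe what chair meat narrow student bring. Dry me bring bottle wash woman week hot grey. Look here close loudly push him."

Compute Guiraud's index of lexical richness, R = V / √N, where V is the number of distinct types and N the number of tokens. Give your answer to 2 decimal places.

6.30

N = 58, V = 48.
√N = 7.615773
R = 48 / 7.615773 = 6.30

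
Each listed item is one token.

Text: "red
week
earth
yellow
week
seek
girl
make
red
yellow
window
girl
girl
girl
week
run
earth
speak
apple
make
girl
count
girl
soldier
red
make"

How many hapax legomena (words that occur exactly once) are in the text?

Frequencies: girl:6, red:3, week:3, make:3, earth:2, yellow:2, seek:1, window:1, run:1, speak:1, apple:1, count:1, soldier:1
Hapax (freq=1): apple, count, run, seek, soldier, speak, window

7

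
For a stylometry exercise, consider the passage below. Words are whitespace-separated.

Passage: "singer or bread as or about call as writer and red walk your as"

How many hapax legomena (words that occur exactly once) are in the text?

9

Frequencies: as:3, or:2, singer:1, bread:1, about:1, call:1, writer:1, and:1, red:1, walk:1, your:1
Hapax (freq=1): about, and, bread, call, red, singer, walk, writer, your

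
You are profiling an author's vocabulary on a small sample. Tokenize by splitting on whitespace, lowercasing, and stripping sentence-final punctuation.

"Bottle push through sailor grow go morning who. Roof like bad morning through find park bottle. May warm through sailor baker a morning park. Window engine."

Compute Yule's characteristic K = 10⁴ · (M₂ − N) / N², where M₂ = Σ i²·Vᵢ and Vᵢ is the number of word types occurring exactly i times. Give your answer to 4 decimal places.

Frequencies: through:3, morning:3, bottle:2, sailor:2, park:2, push:1, grow:1, go:1, who:1, roof:1, like:1, bad:1, find:1, may:1, warm:1, baker:1, a:1, window:1, engine:1
N = 26. Frequency spectrum: V_1=14, V_2=3, V_3=2
M₂ = 1²·14 + 2²·3 + 3²·2 = 44
K = 10000 × (44 − 26) / 26² = 266.2722

266.2722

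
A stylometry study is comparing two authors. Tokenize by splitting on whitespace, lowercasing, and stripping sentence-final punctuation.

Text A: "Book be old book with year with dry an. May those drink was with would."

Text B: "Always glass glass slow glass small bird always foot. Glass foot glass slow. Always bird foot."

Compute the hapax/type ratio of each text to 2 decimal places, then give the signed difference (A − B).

0.66

A: hapax=10, V=12, ratio=0.83
B: hapax=1, V=6, ratio=0.17
Difference = 0.83 − 0.17 = 0.66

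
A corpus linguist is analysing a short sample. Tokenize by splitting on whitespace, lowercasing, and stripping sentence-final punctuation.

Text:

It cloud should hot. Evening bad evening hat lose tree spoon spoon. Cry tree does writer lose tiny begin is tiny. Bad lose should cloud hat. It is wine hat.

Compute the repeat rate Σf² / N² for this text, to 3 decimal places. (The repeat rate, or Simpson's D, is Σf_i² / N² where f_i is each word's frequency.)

0.067

Frequencies: hat:3, lose:3, it:2, cloud:2, should:2, evening:2, bad:2, tree:2, spoon:2, tiny:2, is:2, hot:1, cry:1, does:1, writer:1, begin:1, wine:1
Σf² = 60; N² = 900
Repeat rate = 60 / 900 = 0.067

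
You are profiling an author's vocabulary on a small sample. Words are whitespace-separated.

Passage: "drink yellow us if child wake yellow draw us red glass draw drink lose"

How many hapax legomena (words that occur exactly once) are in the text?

Frequencies: drink:2, yellow:2, us:2, draw:2, if:1, child:1, wake:1, red:1, glass:1, lose:1
Hapax (freq=1): child, glass, if, lose, red, wake

6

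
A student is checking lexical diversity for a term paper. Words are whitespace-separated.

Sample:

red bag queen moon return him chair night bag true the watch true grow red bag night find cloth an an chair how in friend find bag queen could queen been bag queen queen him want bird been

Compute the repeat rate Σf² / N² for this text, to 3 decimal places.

Frequencies: bag:5, queen:5, red:2, him:2, chair:2, night:2, true:2, find:2, an:2, been:2, moon:1, return:1, the:1, watch:1, grow:1, cloth:1, how:1, in:1, friend:1, could:1, … (2 more, each freq 1)
Σf² = 94; N² = 1444
Repeat rate = 94 / 1444 = 0.065

0.065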